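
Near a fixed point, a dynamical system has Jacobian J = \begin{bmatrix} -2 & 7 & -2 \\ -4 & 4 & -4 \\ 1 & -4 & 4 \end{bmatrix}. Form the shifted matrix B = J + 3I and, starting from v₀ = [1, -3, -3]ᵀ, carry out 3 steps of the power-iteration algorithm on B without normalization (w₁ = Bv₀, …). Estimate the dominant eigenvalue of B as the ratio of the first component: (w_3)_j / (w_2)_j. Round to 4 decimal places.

μ ≈ 0.8315

B = J + 3I has rows (1, 7, -2); (-4, 7, -4); (1, -4, 7)
w1 = Bv₀ = (1·1 + 7·(-3) + (-2)·(-3); (-4)·1 + 7·(-3) + (-4)·(-3); 1·1 + (-4)·(-3) + 7·(-3)) = (-14, -13, -8)
w2 = Bw1 = (1·(-14) + 7·(-13) + (-2)·(-8); (-4)·(-14) + 7·(-13) + (-4)·(-8); 1·(-14) + (-4)·(-13) + 7·(-8)) = (-89, -3, -18)
w3 = Bw2 = (-74, 407, -203)
Ratio: -74/-89 = 0.8315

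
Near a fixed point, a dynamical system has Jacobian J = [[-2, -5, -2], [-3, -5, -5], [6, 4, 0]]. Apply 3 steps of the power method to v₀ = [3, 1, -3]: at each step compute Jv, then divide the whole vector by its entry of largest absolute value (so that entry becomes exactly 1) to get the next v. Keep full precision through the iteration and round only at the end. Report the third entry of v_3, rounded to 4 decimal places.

-0.8487

Jv0 = (-5.00000, 1.00000, 22.00000); divide by 22.00000 → v1 = (-0.22727, 0.04545, 1.00000)
Jv1 = (-1.77273, -4.54545, -1.18182); divide by -4.54545 → v2 = (0.39000, 1.00000, 0.26000)
Jv2 = (-6.30000, -7.47000, 6.34000); divide by -7.47000 → v3 = (0.84337, 1.00000, -0.84873)
Requested entry of v3: -634/747 = -0.8487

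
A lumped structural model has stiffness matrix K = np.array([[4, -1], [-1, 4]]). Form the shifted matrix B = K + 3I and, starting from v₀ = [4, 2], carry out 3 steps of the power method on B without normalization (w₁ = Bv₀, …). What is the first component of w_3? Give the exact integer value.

1160

B = K + 3I has rows (7, -1); (-1, 7)
w1 = Bv₀ = (26, 10)
w2 = Bw1 = (172, 44)
w3 = Bw2 = (1160, 136)
Requested component of w3: 1160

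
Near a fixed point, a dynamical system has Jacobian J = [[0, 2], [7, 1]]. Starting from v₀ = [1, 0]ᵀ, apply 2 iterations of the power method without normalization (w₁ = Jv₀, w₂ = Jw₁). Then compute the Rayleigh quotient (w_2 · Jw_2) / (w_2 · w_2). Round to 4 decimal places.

w1 = Jv₀ = (0, 7)
w2 = Jw1 = (14, 7)
Jw2 = (14, 105)
w2·Jw2 = 14·14 + 7·105 = 931; w2·w2 = 14·14 + 7·7 = 245
λ ≈ 931/245 = 3.8000

3.8000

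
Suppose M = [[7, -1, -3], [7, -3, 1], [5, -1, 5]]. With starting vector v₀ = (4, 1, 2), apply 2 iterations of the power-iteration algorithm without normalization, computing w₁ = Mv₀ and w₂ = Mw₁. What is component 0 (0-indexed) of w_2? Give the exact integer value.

33

w1 = Mv₀ = (7·4 + (-1)·1 + (-3)·2; 7·4 + (-3)·1 + 1·2; 5·4 + (-1)·1 + 5·2) = (21, 27, 29)
w2 = Mw1 = (7·21 + (-1)·27 + (-3)·29; 7·21 + (-3)·27 + 1·29; 5·21 + (-1)·27 + 5·29) = (33, 95, 223)
The requested component of w2 is 33.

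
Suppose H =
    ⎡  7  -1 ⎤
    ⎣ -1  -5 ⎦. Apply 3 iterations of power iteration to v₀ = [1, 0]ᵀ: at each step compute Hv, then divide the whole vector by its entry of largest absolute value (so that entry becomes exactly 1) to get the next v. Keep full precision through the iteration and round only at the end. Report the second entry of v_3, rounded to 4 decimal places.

-0.1136

Hv0 = (7.00000, -1.00000); divide by 7.00000 → v1 = (1.00000, -0.14286)
Hv1 = (7.14286, -0.28571); divide by 7.14286 → v2 = (1.00000, -0.04000)
Hv2 = (7.04000, -0.80000); divide by 7.04000 → v3 = (1.00000, -0.11364)
Requested entry of v3: -40/352 = -0.1136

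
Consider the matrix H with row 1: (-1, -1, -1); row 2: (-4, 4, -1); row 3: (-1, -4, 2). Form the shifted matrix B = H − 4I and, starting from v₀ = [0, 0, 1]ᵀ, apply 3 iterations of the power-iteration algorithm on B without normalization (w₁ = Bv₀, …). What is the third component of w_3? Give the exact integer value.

B = H − 4I has rows (-5, -1, -1); (-4, 0, -1); (-1, -4, -2)
w1 = Bv₀ = (-1, -1, -2)
w2 = Bw1 = (8, 6, 9)
w3 = Bw2 = (-55, -41, -50)
Requested component of w3: -50

-50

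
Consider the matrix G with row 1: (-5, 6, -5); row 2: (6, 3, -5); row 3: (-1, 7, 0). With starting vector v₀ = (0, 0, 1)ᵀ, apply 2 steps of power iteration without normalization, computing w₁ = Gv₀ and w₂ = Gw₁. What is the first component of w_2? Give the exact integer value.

w1 = Gv₀ = ((-5)·0 + 6·0 + (-5)·1; 6·0 + 3·0 + (-5)·1; (-1)·0 + 7·0 + 0·1) = (-5, -5, 0)
w2 = Gw1 = ((-5)·(-5) + 6·(-5) + (-5)·0; 6·(-5) + 3·(-5) + (-5)·0; (-1)·(-5) + 7·(-5) + 0·0) = (-5, -45, -30)
The requested component of w2 is -5.

-5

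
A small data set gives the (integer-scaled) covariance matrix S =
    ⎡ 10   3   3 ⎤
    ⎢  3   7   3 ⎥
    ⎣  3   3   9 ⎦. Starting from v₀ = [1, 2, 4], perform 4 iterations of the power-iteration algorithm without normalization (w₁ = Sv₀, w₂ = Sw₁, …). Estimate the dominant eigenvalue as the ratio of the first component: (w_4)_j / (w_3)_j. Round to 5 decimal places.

15.29473

w1 = Sv₀ = (28, 29, 45)
w2 = Sw1 = (502, 422, 576)
w3 = Sw2 = (8014, 6188, 7956)
w4 = Sw3 = (122572, 91226, 114210)
Ratio at component: 122572 / 8014 = 15.29473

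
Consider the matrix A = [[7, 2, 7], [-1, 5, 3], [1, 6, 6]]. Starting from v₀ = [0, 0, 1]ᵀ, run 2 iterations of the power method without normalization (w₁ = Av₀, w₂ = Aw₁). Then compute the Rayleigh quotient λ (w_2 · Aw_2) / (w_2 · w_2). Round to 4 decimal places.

w1 = Av₀ = (7, 3, 6)
w2 = Aw1 = (97, 26, 61)
Aw2 = (1158, 216, 619)
w2·Aw2 = 97·1158 + 26·216 + 61·619 = 155701; w2·w2 = 97·97 + 26·26 + 61·61 = 13806
λ ≈ 155701/13806 = 11.2778

λ ≈ 11.2778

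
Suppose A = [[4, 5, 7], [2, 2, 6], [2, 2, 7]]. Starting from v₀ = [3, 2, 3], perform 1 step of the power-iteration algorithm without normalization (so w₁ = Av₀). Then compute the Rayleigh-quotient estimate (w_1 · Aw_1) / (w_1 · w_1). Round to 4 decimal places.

λ ≈ 11.9811

w1 = Av₀ = (4·3 + 5·2 + 7·3; 2·3 + 2·2 + 6·3; 2·3 + 2·2 + 7·3) = (43, 28, 31)
Aw1 = (529, 328, 359)
w1·Aw1 = 43·529 + 28·328 + 31·359 = 43060; w1·w1 = 43·43 + 28·28 + 31·31 = 3594
λ ≈ 43060/3594 = 11.9811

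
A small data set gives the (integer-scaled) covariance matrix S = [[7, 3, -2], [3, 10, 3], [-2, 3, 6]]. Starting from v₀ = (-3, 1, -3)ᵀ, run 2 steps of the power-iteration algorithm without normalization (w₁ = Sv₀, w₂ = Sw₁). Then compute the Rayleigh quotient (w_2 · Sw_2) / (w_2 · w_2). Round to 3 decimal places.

w1 = Sv₀ = (7·(-3) + 3·1 + (-2)·(-3); 3·(-3) + 10·1 + 3·(-3); (-2)·(-3) + 3·1 + 6·(-3)) = (-12, -8, -9)
w2 = Sw1 = (7·(-12) + 3·(-8) + (-2)·(-9); 3·(-12) + 10·(-8) + 3·(-9); (-2)·(-12) + 3·(-8) + 6·(-9)) = (-90, -143, -54)
Sw2 = (-951, -1862, -573)
w2·Sw2 = (-90)·(-951) + (-143)·(-1862) + (-54)·(-573) = 382798; w2·w2 = (-90)·(-90) + (-143)·(-143) + (-54)·(-54) = 31465
λ ≈ 382798/31465 = 12.166

λ ≈ 12.166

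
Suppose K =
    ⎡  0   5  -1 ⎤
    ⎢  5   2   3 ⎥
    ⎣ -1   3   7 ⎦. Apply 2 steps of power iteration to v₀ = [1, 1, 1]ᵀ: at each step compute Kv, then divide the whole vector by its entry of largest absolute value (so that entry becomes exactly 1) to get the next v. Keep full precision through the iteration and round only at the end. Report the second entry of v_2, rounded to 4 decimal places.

0.7528

Kv0 = (4.00000, 10.00000, 9.00000); divide by 10.00000 → v1 = (0.40000, 1.00000, 0.90000)
Kv1 = (4.10000, 6.70000, 8.90000); divide by 8.90000 → v2 = (0.46067, 0.75281, 1.00000)
Requested entry of v2: 67/89 = 0.7528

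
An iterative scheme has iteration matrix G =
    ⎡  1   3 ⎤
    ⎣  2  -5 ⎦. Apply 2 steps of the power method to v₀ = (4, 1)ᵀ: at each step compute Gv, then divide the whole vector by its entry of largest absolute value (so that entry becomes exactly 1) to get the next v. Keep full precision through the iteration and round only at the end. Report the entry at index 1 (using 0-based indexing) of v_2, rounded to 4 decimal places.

Gv0 = (7.00000, 3.00000); divide by 7.00000 → v1 = (1.00000, 0.42857)
Gv1 = (2.28571, -0.14286); divide by 2.28571 → v2 = (1.00000, -0.06250)
Requested entry of v2: -1/16 = -0.0625

-0.0625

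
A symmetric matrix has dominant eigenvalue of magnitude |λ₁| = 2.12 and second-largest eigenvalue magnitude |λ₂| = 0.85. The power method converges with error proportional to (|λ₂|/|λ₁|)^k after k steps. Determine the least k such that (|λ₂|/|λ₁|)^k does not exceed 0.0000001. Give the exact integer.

18

|λ₂/λ₁| = 0.85/2.12 = 0.40094
Need k ≥ ln(0.0000001) / ln(0.40094) = -16.1181 / -0.9139 ≈ 17.636
Smallest integer k satisfying the bound: 18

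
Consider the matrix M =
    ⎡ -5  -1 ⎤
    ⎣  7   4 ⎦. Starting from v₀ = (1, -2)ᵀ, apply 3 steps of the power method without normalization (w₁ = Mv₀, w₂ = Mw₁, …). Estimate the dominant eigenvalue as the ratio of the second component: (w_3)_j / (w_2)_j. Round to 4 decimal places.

w1 = Mv₀ = ((-5)·1 + (-1)·(-2); 7·1 + 4·(-2)) = (-3, -1)
w2 = Mw1 = ((-5)·(-3) + (-1)·(-1); 7·(-3) + 4·(-1)) = (16, -25)
w3 = Mw2 = (-55, 12)
Ratio at component: 12 / -25 = -0.4800

λ ≈ -0.4800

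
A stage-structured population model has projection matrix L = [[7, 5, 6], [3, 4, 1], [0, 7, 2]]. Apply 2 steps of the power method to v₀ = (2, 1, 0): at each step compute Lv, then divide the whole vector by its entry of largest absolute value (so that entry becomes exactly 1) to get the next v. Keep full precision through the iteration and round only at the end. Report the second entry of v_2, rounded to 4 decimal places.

Lv0 = (19.00000, 10.00000, 7.00000); divide by 19.00000 → v1 = (1.00000, 0.52632, 0.36842)
Lv1 = (11.84211, 5.47368, 4.42105); divide by 11.84211 → v2 = (1.00000, 0.46222, 0.37333)
Requested entry of v2: 104/225 = 0.4622

0.4622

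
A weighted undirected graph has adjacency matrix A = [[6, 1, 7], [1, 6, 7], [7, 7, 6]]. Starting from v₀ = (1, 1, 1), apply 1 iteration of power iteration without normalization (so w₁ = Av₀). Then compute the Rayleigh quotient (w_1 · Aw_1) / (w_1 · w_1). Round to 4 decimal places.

16.3939

w1 = Av₀ = (14, 14, 20)
Aw1 = (238, 238, 316)
w1·Aw1 = 14·238 + 14·238 + 20·316 = 12984; w1·w1 = 14·14 + 14·14 + 20·20 = 792
λ ≈ 12984/792 = 16.3939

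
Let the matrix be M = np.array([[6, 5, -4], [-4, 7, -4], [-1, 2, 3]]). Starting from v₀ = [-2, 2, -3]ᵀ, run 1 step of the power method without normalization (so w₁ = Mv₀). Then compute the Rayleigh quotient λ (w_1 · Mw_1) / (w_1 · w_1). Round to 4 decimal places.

w1 = Mv₀ = (10, 34, -3)
Mw1 = (242, 210, 49)
w1·Mw1 = 10·242 + 34·210 + (-3)·49 = 9413; w1·w1 = 10·10 + 34·34 + (-3)·(-3) = 1265
λ ≈ 9413/1265 = 7.4411

7.4411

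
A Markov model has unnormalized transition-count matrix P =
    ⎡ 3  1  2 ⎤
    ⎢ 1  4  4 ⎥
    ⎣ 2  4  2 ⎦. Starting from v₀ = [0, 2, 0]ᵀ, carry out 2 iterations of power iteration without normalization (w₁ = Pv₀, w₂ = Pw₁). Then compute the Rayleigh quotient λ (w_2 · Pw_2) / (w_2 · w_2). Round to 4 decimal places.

λ ≈ 7.9382

w1 = Pv₀ = (3·0 + 1·2 + 2·0; 1·0 + 4·2 + 4·0; 2·0 + 4·2 + 2·0) = (2, 8, 8)
w2 = Pw1 = (3·2 + 1·8 + 2·8; 1·2 + 4·8 + 4·8; 2·2 + 4·8 + 2·8) = (30, 66, 52)
Pw2 = (260, 502, 428)
w2·Pw2 = 30·260 + 66·502 + 52·428 = 63188; w2·w2 = 30·30 + 66·66 + 52·52 = 7960
λ ≈ 63188/7960 = 7.9382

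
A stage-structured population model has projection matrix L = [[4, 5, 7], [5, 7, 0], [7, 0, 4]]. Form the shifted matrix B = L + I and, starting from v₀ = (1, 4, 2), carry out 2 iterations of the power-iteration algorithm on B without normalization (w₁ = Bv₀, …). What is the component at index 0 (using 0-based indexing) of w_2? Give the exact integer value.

B = L + I has rows (5, 5, 7); (5, 8, 0); (7, 0, 5)
w1 = Bv₀ = (39, 37, 17)
w2 = Bw1 = (499, 491, 358)
Requested component of w2: 499

499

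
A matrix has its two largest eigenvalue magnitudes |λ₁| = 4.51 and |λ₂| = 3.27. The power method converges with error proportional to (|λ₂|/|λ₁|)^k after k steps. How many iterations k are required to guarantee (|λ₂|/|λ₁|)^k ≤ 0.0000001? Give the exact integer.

|λ₂/λ₁| = 3.27/4.51 = 0.72506
Need k ≥ ln(0.0000001) / ln(0.72506) = -16.1181 / -0.3215 ≈ 50.133
Smallest integer k satisfying the bound: 51

51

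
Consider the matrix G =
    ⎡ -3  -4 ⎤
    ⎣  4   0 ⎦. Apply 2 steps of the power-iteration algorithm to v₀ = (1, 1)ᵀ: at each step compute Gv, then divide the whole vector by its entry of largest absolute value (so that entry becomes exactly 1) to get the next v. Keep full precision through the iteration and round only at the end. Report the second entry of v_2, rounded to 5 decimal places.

Gv0 = (-7.000000, 4.000000); divide by -7.000000 → v1 = (1.000000, -0.571429)
Gv1 = (-0.714286, 4.000000); divide by 4.000000 → v2 = (-0.178571, 1.000000)
Requested entry of v2: -28/-28 = 1.00000

1.00000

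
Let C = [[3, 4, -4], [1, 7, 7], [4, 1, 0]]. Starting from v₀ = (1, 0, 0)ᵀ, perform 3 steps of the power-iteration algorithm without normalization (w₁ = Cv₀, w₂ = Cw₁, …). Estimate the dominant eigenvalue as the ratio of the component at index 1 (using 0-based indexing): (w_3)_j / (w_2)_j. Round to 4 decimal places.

λ ≈ 9.3158

w1 = Cv₀ = (3, 1, 4)
w2 = Cw1 = (-3, 38, 13)
w3 = Cw2 = (91, 354, 26)
Ratio at component: 354 / 38 = 9.3158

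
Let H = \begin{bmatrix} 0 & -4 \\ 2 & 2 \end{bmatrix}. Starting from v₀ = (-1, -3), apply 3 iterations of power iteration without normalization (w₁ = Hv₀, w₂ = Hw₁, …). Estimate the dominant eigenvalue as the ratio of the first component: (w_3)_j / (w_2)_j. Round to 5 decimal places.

w1 = Hv₀ = (12, -8)
w2 = Hw1 = (32, 8)
w3 = Hw2 = (-32, 80)
Ratio at component: -32 / 32 = -1.00000

λ ≈ -1.00000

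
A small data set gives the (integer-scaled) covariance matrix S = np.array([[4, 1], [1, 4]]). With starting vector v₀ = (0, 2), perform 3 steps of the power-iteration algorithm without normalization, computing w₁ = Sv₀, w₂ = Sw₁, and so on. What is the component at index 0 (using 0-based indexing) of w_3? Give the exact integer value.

98

w1 = Sv₀ = (4·0 + 1·2; 1·0 + 4·2) = (2, 8)
w2 = Sw1 = (4·2 + 1·8; 1·2 + 4·8) = (16, 34)
w3 = Sw2 = (98, 152)
The requested component of w3 is 98.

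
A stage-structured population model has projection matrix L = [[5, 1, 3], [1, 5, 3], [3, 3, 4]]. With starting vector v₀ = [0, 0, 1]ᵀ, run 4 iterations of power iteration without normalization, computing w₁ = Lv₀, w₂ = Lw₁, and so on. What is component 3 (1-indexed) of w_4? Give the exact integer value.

w1 = Lv₀ = (5·0 + 1·0 + 3·1; 1·0 + 5·0 + 3·1; 3·0 + 3·0 + 4·1) = (3, 3, 4)
w2 = Lw1 = (5·3 + 1·3 + 3·4; 1·3 + 5·3 + 3·4; 3·3 + 3·3 + 4·4) = (30, 30, 34)
w3 = Lw2 = (282, 282, 316)
w4 = Lw3 = (2640, 2640, 2956)
The requested component of w4 is 2956.

2956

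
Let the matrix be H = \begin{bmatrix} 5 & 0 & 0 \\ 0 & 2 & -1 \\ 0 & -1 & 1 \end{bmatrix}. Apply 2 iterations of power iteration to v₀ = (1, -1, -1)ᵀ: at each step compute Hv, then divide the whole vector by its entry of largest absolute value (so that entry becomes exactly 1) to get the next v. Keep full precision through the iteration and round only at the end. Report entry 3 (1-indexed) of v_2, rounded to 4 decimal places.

Hv0 = (5.00000, -1.00000, 0.00000); divide by 5.00000 → v1 = (1.00000, -0.20000, 0.00000)
Hv1 = (5.00000, -0.40000, 0.20000); divide by 5.00000 → v2 = (1.00000, -0.08000, 0.04000)
Requested entry of v2: 1/25 = 0.0400

0.0400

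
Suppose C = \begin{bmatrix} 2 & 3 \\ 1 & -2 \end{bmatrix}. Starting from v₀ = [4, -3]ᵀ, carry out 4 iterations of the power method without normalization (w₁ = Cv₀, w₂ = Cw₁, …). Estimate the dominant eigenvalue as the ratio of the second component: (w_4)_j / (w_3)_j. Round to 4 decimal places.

λ ≈ -2.1000

w1 = Cv₀ = (2·4 + 3·(-3); 1·4 + (-2)·(-3)) = (-1, 10)
w2 = Cw1 = (2·(-1) + 3·10; 1·(-1) + (-2)·10) = (28, -21)
w3 = Cw2 = (-7, 70)
w4 = Cw3 = (196, -147)
Ratio at component: -147 / 70 = -2.1000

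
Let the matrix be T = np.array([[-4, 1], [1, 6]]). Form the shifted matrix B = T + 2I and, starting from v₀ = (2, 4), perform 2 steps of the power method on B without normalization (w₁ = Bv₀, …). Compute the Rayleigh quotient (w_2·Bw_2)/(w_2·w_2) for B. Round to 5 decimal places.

B = T + 2I has rows (-2, 1); (1, 8)
w1 = Bv₀ = ((-2)·2 + 1·4; 1·2 + 8·4) = (0, 34)
w2 = Bw1 = ((-2)·0 + 1·34; 1·0 + 8·34) = (34, 272)
Bw2 = (204, 2210)
w2·Bw2 = 608056; w2·w2 = 75140; μ ≈ 608056/75140 = 8.09231

8.09231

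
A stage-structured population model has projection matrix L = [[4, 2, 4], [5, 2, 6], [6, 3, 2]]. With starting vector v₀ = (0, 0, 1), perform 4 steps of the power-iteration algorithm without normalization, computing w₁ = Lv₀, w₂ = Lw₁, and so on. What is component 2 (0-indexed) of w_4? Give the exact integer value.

5008

w1 = Lv₀ = (4, 6, 2)
w2 = Lw1 = (36, 44, 46)
w3 = Lw2 = (416, 544, 440)
w4 = Lw3 = (4512, 5808, 5008)
The requested component of w4 is 5008.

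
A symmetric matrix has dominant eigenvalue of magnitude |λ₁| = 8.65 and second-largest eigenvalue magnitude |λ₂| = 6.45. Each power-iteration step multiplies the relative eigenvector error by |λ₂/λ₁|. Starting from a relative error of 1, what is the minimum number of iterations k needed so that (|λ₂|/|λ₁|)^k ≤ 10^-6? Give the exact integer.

|λ₂/λ₁| = 6.45/8.65 = 0.74566
Need k ≥ ln(10^-6) / ln(0.74566) = -13.8155 / -0.2935 ≈ 47.075
Smallest integer k satisfying the bound: 48

48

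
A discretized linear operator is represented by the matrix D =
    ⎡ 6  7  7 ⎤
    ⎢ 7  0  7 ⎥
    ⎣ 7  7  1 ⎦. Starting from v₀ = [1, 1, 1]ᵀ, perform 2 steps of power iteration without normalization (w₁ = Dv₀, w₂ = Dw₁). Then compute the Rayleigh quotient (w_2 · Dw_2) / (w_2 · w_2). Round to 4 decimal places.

w1 = Dv₀ = (6·1 + 7·1 + 7·1; 7·1 + 0·1 + 7·1; 7·1 + 7·1 + 1·1) = (20, 14, 15)
w2 = Dw1 = (6·20 + 7·14 + 7·15; 7·20 + 0·14 + 7·15; 7·20 + 7·14 + 1·15) = (323, 245, 253)
Dw2 = (5424, 4032, 4229)
w2·Dw2 = 323·5424 + 245·4032 + 253·4229 = 3809729; w2·w2 = 323·323 + 245·245 + 253·253 = 228363
λ ≈ 3809729/228363 = 16.6828

λ ≈ 16.6828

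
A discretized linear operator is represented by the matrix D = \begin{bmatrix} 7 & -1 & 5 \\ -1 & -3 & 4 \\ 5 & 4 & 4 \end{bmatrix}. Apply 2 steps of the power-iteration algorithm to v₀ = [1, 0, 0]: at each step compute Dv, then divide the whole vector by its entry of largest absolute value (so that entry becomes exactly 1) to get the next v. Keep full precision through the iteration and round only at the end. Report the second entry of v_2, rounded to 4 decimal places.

Dv0 = (7.00000, -1.00000, 5.00000); divide by 7.00000 → v1 = (1.00000, -0.14286, 0.71429)
Dv1 = (10.71429, 2.28571, 7.28571); divide by 10.71429 → v2 = (1.00000, 0.21333, 0.68000)
Requested entry of v2: 16/75 = 0.2133

0.2133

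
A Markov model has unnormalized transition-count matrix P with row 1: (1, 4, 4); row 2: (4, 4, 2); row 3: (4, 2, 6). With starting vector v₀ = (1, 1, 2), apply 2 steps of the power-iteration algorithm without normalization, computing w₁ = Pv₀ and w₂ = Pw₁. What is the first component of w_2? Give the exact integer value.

w1 = Pv₀ = (1·1 + 4·1 + 4·2; 4·1 + 4·1 + 2·2; 4·1 + 2·1 + 6·2) = (13, 12, 18)
w2 = Pw1 = (1·13 + 4·12 + 4·18; 4·13 + 4·12 + 2·18; 4·13 + 2·12 + 6·18) = (133, 136, 184)
The requested component of w2 is 133.

133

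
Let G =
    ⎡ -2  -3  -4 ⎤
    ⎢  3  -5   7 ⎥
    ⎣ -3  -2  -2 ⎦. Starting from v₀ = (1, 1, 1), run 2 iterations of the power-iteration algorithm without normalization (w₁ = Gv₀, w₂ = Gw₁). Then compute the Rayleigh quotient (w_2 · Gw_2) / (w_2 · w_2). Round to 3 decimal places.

w1 = Gv₀ = ((-2)·1 + (-3)·1 + (-4)·1; 3·1 + (-5)·1 + 7·1; (-3)·1 + (-2)·1 + (-2)·1) = (-9, 5, -7)
w2 = Gw1 = ((-2)·(-9) + (-3)·5 + (-4)·(-7); 3·(-9) + (-5)·5 + 7·(-7); (-3)·(-9) + (-2)·5 + (-2)·(-7)) = (31, -101, 31)
Gw2 = (117, 815, 47)
w2·Gw2 = 31·117 + (-101)·815 + 31·47 = -77231; w2·w2 = 31·31 + (-101)·(-101) + 31·31 = 12123
λ ≈ -77231/12123 = -6.371

-6.371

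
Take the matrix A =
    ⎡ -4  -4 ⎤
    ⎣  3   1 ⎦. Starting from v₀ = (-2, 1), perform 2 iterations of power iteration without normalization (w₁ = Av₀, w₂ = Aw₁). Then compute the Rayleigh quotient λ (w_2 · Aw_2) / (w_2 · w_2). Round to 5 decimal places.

λ ≈ -0.66154

w1 = Av₀ = (4, -5)
w2 = Aw1 = (4, 7)
Aw2 = (-44, 19)
w2·Aw2 = 4·(-44) + 7·19 = -43; w2·w2 = 4·4 + 7·7 = 65
λ ≈ -43/65 = -0.66154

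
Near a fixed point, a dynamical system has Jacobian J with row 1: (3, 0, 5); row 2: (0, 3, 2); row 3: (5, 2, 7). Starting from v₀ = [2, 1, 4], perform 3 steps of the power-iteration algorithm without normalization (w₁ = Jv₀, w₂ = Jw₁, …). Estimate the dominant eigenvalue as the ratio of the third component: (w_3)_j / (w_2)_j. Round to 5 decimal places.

10.74074

w1 = Jv₀ = (3·2 + 0·1 + 5·4; 0·2 + 3·1 + 2·4; 5·2 + 2·1 + 7·4) = (26, 11, 40)
w2 = Jw1 = (3·26 + 0·11 + 5·40; 0·26 + 3·11 + 2·40; 5·26 + 2·11 + 7·40) = (278, 113, 432)
w3 = Jw2 = (2994, 1203, 4640)
Ratio at component: 4640 / 432 = 10.74074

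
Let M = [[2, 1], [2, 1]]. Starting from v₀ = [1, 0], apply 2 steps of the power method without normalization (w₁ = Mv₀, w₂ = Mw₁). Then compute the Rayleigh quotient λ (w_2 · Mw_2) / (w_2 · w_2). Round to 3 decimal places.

λ ≈ 3.000

w1 = Mv₀ = (2, 2)
w2 = Mw1 = (6, 6)
Mw2 = (18, 18)
w2·Mw2 = 6·18 + 6·18 = 216; w2·w2 = 6·6 + 6·6 = 72
λ ≈ 216/72 = 3.000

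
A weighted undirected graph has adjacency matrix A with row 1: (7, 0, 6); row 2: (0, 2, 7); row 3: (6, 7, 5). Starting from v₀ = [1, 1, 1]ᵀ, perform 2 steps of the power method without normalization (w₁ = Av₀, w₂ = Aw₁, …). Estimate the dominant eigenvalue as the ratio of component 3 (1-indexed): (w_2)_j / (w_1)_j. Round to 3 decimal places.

12.833

w1 = Av₀ = (7·1 + 0·1 + 6·1; 0·1 + 2·1 + 7·1; 6·1 + 7·1 + 5·1) = (13, 9, 18)
w2 = Aw1 = (7·13 + 0·9 + 6·18; 0·13 + 2·9 + 7·18; 6·13 + 7·9 + 5·18) = (199, 144, 231)
Ratio at component: 231 / 18 = 12.833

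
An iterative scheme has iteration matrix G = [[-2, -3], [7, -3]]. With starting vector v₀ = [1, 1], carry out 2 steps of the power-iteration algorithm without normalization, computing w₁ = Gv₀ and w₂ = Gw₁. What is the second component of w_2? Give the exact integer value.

w1 = Gv₀ = ((-2)·1 + (-3)·1; 7·1 + (-3)·1) = (-5, 4)
w2 = Gw1 = ((-2)·(-5) + (-3)·4; 7·(-5) + (-3)·4) = (-2, -47)
The requested component of w2 is -47.

-47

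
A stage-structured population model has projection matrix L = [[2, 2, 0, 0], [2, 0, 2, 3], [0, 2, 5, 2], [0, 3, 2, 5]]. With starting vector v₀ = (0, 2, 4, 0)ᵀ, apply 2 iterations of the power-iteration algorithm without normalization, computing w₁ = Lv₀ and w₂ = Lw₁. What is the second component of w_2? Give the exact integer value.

w1 = Lv₀ = (2·0 + 2·2 + 0·4 + 0·0; 2·0 + 0·2 + 2·4 + 3·0; 0·0 + 2·2 + 5·4 + 2·0; 0·0 + 3·2 + 2·4 + 5·0) = (4, 8, 24, 14)
w2 = Lw1 = (2·4 + 2·8 + 0·24 + 0·14; 2·4 + 0·8 + 2·24 + 3·14; 0·4 + 2·8 + 5·24 + 2·14; 0·4 + 3·8 + 2·24 + 5·14) = (24, 98, 164, 142)
The requested component of w2 is 98.

98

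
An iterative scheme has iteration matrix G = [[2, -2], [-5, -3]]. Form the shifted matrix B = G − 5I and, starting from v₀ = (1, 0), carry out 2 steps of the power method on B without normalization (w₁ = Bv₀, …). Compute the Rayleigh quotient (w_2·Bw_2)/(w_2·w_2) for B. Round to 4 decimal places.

μ ≈ -9.6273

B = G − 5I has rows (-3, -2); (-5, -8)
w1 = Bv₀ = ((-3)·1 + (-2)·0; (-5)·1 + (-8)·0) = (-3, -5)
w2 = Bw1 = ((-3)·(-3) + (-2)·(-5); (-5)·(-3) + (-8)·(-5)) = (19, 55)
Bw2 = (-167, -535)
w2·Bw2 = -32598; w2·w2 = 3386; μ ≈ -32598/3386 = -9.6273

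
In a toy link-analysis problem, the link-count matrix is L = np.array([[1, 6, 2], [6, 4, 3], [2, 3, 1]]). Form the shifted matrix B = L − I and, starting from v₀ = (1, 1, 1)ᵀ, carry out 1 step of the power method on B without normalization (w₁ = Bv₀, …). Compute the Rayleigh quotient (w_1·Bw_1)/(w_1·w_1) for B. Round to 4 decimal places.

μ ≈ 9.0300

B = L − I has rows (0, 6, 2); (6, 3, 3); (2, 3, 0)
w1 = Bv₀ = (0·1 + 6·1 + 2·1; 6·1 + 3·1 + 3·1; 2·1 + 3·1 + 0·1) = (8, 12, 5)
Bw1 = (82, 99, 52)
w1·Bw1 = 2104; w1·w1 = 233; μ ≈ 2104/233 = 9.0300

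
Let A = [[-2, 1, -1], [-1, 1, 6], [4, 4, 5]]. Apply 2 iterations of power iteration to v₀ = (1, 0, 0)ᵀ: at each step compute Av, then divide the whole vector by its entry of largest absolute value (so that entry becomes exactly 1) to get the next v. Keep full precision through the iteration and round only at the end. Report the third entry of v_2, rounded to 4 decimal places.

0.3200

Av0 = (-2.00000, -1.00000, 4.00000); divide by 4.00000 → v1 = (-0.50000, -0.25000, 1.00000)
Av1 = (-0.25000, 6.25000, 2.00000); divide by 6.25000 → v2 = (-0.04000, 1.00000, 0.32000)
Requested entry of v2: 8/25 = 0.3200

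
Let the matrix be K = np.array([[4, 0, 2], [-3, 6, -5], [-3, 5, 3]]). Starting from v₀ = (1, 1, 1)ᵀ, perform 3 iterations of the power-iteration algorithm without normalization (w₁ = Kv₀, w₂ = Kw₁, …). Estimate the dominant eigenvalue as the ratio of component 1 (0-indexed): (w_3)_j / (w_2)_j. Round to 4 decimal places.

6.6727

w1 = Kv₀ = (6, -2, 5)
w2 = Kw1 = (34, -55, -13)
w3 = Kw2 = (110, -367, -416)
Ratio at component: -367 / -55 = 6.6727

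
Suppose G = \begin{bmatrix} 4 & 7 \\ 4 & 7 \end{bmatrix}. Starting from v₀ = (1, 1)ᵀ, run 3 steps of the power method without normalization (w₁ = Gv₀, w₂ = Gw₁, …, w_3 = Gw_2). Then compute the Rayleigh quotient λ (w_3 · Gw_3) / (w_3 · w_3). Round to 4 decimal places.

λ ≈ 11.0000

w1 = Gv₀ = (4·1 + 7·1; 4·1 + 7·1) = (11, 11)
w2 = Gw1 = (4·11 + 7·11; 4·11 + 7·11) = (121, 121)
w3 = Gw2 = (1331, 1331)
Gw3 = (14641, 14641)
w3·Gw3 = 1331·14641 + 1331·14641 = 38974342; w3·w3 = 1331·1331 + 1331·1331 = 3543122
λ ≈ 38974342/3543122 = 11.0000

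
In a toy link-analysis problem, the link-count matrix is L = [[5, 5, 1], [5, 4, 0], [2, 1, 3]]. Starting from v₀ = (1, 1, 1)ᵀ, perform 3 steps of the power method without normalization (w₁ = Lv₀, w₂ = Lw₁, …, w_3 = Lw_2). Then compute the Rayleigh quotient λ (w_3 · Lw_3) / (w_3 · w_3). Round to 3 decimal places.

λ ≈ 9.751

w1 = Lv₀ = (5·1 + 5·1 + 1·1; 5·1 + 4·1 + 0·1; 2·1 + 1·1 + 3·1) = (11, 9, 6)
w2 = Lw1 = (5·11 + 5·9 + 1·6; 5·11 + 4·9 + 0·6; 2·11 + 1·9 + 3·6) = (106, 91, 49)
w3 = Lw2 = (1034, 894, 450)
Lw3 = (10090, 8746, 4312)
w3·Lw3 = 1034·10090 + 894·8746 + 450·4312 = 20192384; w3·w3 = 1034·1034 + 894·894 + 450·450 = 2070892
λ ≈ 20192384/2070892 = 9.751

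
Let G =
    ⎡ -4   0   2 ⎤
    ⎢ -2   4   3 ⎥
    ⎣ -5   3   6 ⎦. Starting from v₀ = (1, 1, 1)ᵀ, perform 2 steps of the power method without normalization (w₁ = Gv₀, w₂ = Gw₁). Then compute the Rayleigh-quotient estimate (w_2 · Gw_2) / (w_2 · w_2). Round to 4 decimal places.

w1 = Gv₀ = ((-4)·1 + 0·1 + 2·1; (-2)·1 + 4·1 + 3·1; (-5)·1 + 3·1 + 6·1) = (-2, 5, 4)
w2 = Gw1 = ((-4)·(-2) + 0·5 + 2·4; (-2)·(-2) + 4·5 + 3·4; (-5)·(-2) + 3·5 + 6·4) = (16, 36, 49)
Gw2 = (34, 259, 322)
w2·Gw2 = 16·34 + 36·259 + 49·322 = 25646; w2·w2 = 16·16 + 36·36 + 49·49 = 3953
λ ≈ 25646/3953 = 6.4877

λ ≈ 6.4877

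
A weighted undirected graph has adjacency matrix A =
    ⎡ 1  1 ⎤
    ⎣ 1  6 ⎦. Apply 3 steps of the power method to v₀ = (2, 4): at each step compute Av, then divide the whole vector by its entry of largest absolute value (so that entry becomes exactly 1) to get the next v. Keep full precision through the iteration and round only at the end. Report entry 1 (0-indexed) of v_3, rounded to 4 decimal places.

1.0000

Av0 = (6.00000, 26.00000); divide by 26.00000 → v1 = (0.23077, 1.00000)
Av1 = (1.23077, 6.23077); divide by 6.23077 → v2 = (0.19753, 1.00000)
Av2 = (1.19753, 6.19753); divide by 6.19753 → v3 = (0.19323, 1.00000)
Requested entry of v3: 1004/1004 = 1.0000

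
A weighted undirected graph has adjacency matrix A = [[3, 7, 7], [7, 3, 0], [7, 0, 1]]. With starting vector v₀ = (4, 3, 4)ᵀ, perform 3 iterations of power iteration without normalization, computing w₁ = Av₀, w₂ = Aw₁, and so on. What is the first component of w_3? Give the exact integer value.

8977

w1 = Av₀ = (61, 37, 32)
w2 = Aw1 = (666, 538, 459)
w3 = Aw2 = (8977, 6276, 5121)
The requested component of w3 is 8977.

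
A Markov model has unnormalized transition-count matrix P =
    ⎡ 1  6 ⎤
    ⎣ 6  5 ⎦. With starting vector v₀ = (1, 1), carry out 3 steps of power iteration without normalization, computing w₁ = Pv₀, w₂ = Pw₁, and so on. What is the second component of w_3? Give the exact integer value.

923

w1 = Pv₀ = (1·1 + 6·1; 6·1 + 5·1) = (7, 11)
w2 = Pw1 = (1·7 + 6·11; 6·7 + 5·11) = (73, 97)
w3 = Pw2 = (655, 923)
The requested component of w3 is 923.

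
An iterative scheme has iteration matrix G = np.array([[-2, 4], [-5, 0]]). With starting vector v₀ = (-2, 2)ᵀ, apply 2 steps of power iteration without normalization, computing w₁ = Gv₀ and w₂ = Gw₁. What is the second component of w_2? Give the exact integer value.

w1 = Gv₀ = (12, 10)
w2 = Gw1 = (16, -60)
The requested component of w2 is -60.

-60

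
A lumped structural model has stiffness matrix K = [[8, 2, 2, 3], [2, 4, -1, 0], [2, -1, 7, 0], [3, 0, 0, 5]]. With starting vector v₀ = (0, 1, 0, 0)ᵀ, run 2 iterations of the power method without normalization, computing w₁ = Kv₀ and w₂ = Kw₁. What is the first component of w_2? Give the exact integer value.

22

w1 = Kv₀ = (2, 4, -1, 0)
w2 = Kw1 = (22, 21, -7, 6)
The requested component of w2 is 22.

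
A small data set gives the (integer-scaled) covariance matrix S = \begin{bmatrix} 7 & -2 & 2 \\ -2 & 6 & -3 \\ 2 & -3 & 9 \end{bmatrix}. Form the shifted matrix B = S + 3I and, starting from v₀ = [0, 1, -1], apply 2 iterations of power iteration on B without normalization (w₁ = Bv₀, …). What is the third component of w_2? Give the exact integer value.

B = S + 3I has rows (10, -2, 2); (-2, 9, -3); (2, -3, 12)
w1 = Bv₀ = (-4, 12, -15)
w2 = Bw1 = (-94, 161, -224)
Requested component of w2: -224

-224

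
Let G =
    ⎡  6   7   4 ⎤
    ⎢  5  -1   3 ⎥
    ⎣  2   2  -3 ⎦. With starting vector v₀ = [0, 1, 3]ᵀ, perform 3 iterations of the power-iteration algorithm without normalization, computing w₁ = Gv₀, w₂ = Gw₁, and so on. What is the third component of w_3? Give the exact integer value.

w1 = Gv₀ = (19, 8, -7)
w2 = Gw1 = (142, 66, 75)
w3 = Gw2 = (1614, 869, 191)
The requested component of w3 is 191.

191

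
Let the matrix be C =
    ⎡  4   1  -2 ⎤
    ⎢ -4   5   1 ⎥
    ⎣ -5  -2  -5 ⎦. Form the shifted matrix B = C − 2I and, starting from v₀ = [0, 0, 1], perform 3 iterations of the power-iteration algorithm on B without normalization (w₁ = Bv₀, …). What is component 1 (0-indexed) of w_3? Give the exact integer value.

B = C − 2I has rows (2, 1, -2); (-4, 3, 1); (-5, -2, -7)
w1 = Bv₀ = (2·0 + 1·0 + (-2)·1; (-4)·0 + 3·0 + 1·1; (-5)·0 + (-2)·0 + (-7)·1) = (-2, 1, -7)
w2 = Bw1 = (2·(-2) + 1·1 + (-2)·(-7); (-4)·(-2) + 3·1 + 1·(-7); (-5)·(-2) + (-2)·1 + (-7)·(-7)) = (11, 4, 57)
w3 = Bw2 = (-88, 25, -462)
Requested component of w3: 25

25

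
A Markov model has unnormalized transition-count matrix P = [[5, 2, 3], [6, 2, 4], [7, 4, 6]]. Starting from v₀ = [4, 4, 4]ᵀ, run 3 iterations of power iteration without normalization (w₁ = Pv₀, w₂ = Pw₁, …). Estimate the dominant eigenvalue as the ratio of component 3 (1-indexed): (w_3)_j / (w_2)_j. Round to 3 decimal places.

w1 = Pv₀ = (5·4 + 2·4 + 3·4; 6·4 + 2·4 + 4·4; 7·4 + 4·4 + 6·4) = (40, 48, 68)
w2 = Pw1 = (5·40 + 2·48 + 3·68; 6·40 + 2·48 + 4·68; 7·40 + 4·48 + 6·68) = (500, 608, 880)
w3 = Pw2 = (6356, 7736, 11212)
Ratio at component: 11212 / 880 = 12.741

12.741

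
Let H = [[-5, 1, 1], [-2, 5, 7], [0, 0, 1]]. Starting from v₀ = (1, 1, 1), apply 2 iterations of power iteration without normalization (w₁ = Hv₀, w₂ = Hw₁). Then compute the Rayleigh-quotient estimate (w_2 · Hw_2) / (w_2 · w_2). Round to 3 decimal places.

λ ≈ 3.292

w1 = Hv₀ = (-3, 10, 1)
w2 = Hw1 = (26, 63, 1)
Hw2 = (-66, 270, 1)
w2·Hw2 = 26·(-66) + 63·270 + 1·1 = 15295; w2·w2 = 26·26 + 63·63 + 1·1 = 4646
λ ≈ 15295/4646 = 3.292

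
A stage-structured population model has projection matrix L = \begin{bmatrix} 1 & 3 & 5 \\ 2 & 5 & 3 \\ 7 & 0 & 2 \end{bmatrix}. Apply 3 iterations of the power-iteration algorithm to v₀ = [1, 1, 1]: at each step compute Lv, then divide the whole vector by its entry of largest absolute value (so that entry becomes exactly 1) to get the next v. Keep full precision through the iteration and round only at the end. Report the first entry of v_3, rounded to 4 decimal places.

0.8736

Lv0 = (9.00000, 10.00000, 9.00000); divide by 10.00000 → v1 = (0.90000, 1.00000, 0.90000)
Lv1 = (8.40000, 9.50000, 8.10000); divide by 9.50000 → v2 = (0.88421, 1.00000, 0.85263)
Lv2 = (8.14737, 9.32632, 7.89474); divide by 9.32632 → v3 = (0.87359, 1.00000, 0.84650)
Requested entry of v3: 774/886 = 0.8736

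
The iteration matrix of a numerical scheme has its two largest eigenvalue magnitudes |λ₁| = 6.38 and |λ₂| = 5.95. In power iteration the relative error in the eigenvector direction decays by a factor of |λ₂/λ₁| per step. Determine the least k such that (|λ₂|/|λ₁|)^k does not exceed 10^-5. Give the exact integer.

165

|λ₂/λ₁| = 5.95/6.38 = 0.93260
Need k ≥ ln(10^-5) / ln(0.93260) = -11.5129 / -0.0698 ≈ 164.996
Smallest integer k satisfying the bound: 165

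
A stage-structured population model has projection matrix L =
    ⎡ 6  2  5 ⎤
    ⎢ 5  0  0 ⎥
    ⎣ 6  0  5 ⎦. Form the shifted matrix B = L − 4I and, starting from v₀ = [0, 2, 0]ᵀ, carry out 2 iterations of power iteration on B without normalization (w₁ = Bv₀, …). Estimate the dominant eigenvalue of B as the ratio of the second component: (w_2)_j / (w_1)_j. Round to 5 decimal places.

B = L − 4I has rows (2, 2, 5); (5, -4, 0); (6, 0, 1)
w1 = Bv₀ = (2·0 + 2·2 + 5·0; 5·0 + (-4)·2 + 0·0; 6·0 + 0·2 + 1·0) = (4, -8, 0)
w2 = Bw1 = (2·4 + 2·(-8) + 5·0; 5·4 + (-4)·(-8) + 0·0; 6·4 + 0·(-8) + 1·0) = (-8, 52, 24)
Ratio: 52/-8 = -6.50000

-6.50000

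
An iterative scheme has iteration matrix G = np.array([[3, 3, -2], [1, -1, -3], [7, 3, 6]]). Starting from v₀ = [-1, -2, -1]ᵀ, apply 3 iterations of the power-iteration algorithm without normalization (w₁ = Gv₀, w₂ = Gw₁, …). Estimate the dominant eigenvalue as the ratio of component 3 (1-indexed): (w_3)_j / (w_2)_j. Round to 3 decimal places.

w1 = Gv₀ = (-7, 4, -19)
w2 = Gw1 = (29, 46, -151)
w3 = Gw2 = (527, 436, -565)
Ratio at component: -565 / -151 = 3.742

3.742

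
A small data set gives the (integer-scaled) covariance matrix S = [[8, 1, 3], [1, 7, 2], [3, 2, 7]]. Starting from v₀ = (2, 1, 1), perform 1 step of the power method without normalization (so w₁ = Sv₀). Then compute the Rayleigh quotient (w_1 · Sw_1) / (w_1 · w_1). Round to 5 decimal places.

λ ≈ 11.42359

w1 = Sv₀ = (20, 11, 15)
Sw1 = (216, 127, 187)
w1·Sw1 = 20·216 + 11·127 + 15·187 = 8522; w1·w1 = 20·20 + 11·11 + 15·15 = 746
λ ≈ 8522/746 = 11.42359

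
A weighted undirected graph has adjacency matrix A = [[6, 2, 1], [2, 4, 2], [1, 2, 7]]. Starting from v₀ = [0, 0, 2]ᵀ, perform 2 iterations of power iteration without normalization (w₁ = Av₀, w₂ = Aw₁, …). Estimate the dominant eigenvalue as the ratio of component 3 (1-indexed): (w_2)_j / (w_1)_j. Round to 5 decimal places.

7.71429

w1 = Av₀ = (6·0 + 2·0 + 1·2; 2·0 + 4·0 + 2·2; 1·0 + 2·0 + 7·2) = (2, 4, 14)
w2 = Aw1 = (6·2 + 2·4 + 1·14; 2·2 + 4·4 + 2·14; 1·2 + 2·4 + 7·14) = (34, 48, 108)
Ratio at component: 108 / 14 = 7.71429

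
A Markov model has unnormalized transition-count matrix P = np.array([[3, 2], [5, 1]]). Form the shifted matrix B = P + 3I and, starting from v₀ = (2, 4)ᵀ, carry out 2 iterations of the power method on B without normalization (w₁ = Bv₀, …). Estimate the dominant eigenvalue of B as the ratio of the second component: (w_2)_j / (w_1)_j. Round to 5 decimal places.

7.84615

B = P + 3I has rows (6, 2); (5, 4)
w1 = Bv₀ = (6·2 + 2·4; 5·2 + 4·4) = (20, 26)
w2 = Bw1 = (6·20 + 2·26; 5·20 + 4·26) = (172, 204)
Ratio: 204/26 = 7.84615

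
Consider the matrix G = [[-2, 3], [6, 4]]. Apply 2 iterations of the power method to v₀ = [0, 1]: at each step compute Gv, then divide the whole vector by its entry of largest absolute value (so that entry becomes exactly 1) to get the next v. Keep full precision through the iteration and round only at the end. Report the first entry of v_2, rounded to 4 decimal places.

0.1765

Gv0 = (3.00000, 4.00000); divide by 4.00000 → v1 = (0.75000, 1.00000)
Gv1 = (1.50000, 8.50000); divide by 8.50000 → v2 = (0.17647, 1.00000)
Requested entry of v2: 6/34 = 0.1765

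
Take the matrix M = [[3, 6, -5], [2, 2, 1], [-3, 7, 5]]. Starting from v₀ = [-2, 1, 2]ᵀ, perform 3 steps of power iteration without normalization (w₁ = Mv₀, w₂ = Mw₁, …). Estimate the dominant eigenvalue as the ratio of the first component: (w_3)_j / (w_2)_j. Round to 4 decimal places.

w1 = Mv₀ = (3·(-2) + 6·1 + (-5)·2; 2·(-2) + 2·1 + 1·2; (-3)·(-2) + 7·1 + 5·2) = (-10, 0, 23)
w2 = Mw1 = (3·(-10) + 6·0 + (-5)·23; 2·(-10) + 2·0 + 1·23; (-3)·(-10) + 7·0 + 5·23) = (-145, 3, 145)
w3 = Mw2 = (-1142, -139, 1181)
Ratio at component: -1142 / -145 = 7.8759

λ ≈ 7.8759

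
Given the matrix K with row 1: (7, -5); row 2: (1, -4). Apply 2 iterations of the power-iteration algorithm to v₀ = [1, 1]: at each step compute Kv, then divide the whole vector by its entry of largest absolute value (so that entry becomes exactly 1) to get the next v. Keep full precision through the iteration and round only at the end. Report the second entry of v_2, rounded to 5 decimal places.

0.48276

Kv0 = (2.000000, -3.000000); divide by -3.000000 → v1 = (-0.666667, 1.000000)
Kv1 = (-9.666667, -4.666667); divide by -9.666667 → v2 = (1.000000, 0.482759)
Requested entry of v2: 14/29 = 0.48276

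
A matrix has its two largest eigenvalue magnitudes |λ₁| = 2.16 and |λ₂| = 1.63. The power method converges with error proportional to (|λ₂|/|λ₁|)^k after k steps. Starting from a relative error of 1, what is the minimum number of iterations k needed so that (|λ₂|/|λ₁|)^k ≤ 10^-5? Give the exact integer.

|λ₂/λ₁| = 1.63/2.16 = 0.75463
Need k ≥ ln(10^-5) / ln(0.75463) = -11.5129 / -0.2815 ≈ 40.894
Smallest integer k satisfying the bound: 41

41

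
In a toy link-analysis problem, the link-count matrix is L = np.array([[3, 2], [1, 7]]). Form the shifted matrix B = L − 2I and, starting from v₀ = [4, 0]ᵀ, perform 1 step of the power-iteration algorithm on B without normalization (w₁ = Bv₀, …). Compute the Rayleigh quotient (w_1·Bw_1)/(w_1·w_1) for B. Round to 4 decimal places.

B = L − 2I has rows (1, 2); (1, 5)
w1 = Bv₀ = (1·4 + 2·0; 1·4 + 5·0) = (4, 4)
Bw1 = (12, 24)
w1·Bw1 = 144; w1·w1 = 32; μ ≈ 144/32 = 4.5000

μ ≈ 4.5000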